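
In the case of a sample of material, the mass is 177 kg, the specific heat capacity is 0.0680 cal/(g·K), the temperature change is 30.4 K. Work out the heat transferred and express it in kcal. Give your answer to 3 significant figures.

Directly: Q = mcΔT.
m = 177 kg; c = 0.0680 cal/(g·K) = 284.5 J/(kg·K); ΔT = 30.4 K.
Q = 1.531×10^6 J
1.531×10^6 J × (1 kcal / 4184 J) = 365.9 kcal

366 kcal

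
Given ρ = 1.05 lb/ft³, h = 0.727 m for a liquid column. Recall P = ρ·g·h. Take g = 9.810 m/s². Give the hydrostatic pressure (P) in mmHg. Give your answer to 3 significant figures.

0.900 mmHg

Directly: P = ρgh.
ρ = 1.05 lb/ft³ = 16.82 kg/m³; h = 0.727 m; g = 9.810 m/s².
P = 120.0 Pa  (the unit combination reduces to kg/(m·s²) = Pa)
120.0 Pa × (1 mmHg / 133.3 Pa) = 0.8997 mmHg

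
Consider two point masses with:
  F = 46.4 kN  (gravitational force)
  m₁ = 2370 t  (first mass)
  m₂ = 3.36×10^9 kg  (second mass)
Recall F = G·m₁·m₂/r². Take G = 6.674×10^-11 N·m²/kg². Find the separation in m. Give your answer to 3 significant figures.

3.38 m

Rearranging F = G·m₁·m₂/r² for r: r = √(G·m₁m₂/F).
F = 46.4 kN = 46400 N; m₁ = 2370 t = 2.370×10^6 kg; m₂ = 3.36×10^9 kg; G = 6.674×10^-11 N·m²/kg².
r = 3.384 m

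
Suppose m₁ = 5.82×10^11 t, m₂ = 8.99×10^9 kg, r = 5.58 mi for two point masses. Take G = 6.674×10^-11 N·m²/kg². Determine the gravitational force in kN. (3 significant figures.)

4330 kN

Directly: F = Gm₁m₂/r².
m₁ = 5.82×10^11 t = 5.820×10^14 kg; m₂ = 8.99×10^9 kg; r = 5.58 mi = 8980 m; G = 6.674×10^-11 N·m²/kg².
F = 4.330×10^6 N
4.330×10^6 N × (1 kN / 1000 N) = 4330 kN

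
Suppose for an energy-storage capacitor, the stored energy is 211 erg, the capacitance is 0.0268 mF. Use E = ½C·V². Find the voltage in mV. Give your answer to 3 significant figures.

Rearranging: V = √(2E/C).
E = 211 erg = 2.110×10^-5 J; C = 0.0268 mF = 2.680×10^-5 F.
V = 1.255 V  (the unit combination reduces to kg·m²/(A·s³) = V)
1.255 V × (1 mV / 0.001000 V) = 1255 mV

1250 mV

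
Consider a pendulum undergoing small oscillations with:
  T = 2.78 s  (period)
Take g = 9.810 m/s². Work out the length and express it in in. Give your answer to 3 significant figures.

Rearranging: L = g·(T/2π)².
T = 2.78 s; g = 9.810 m/s².
L = 1.920 m
1.920 m × (1 in / 0.02540 m) = 75.61 in

75.6 in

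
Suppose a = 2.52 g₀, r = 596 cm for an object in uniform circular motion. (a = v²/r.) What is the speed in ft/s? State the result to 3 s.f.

Rearranging: v = √(a·r).
a = 2.52 g₀ = 24.71 m/s²; r = 596 cm = 5.960 m.
v = 12.14 m/s
12.14 m/s × (1 ft/s / 0.3048 m/s) = 39.82 ft/s

39.8 ft/s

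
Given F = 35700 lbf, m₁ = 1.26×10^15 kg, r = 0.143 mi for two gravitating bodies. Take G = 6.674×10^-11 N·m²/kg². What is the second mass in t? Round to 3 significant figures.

100 t

Solving F = G·m₁·m₂/r² for m₂: m₂ = F·r²/(G·m₁).
F = 35700 lbf = 1.588×10^5 N; m₁ = 1.26×10^15 kg; r = 0.143 mi = 230.1 m; G = 6.674×10^-11 N·m²/kg².
m₂ = 1.000×10^5 kg
1.000×10^5 kg × (1 t / 1000 kg) = 100.0 t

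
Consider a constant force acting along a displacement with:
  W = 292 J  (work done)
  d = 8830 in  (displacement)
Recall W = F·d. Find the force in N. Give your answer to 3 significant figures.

1.30 N

Rearranging: F = W/d.
W = 292 J; d = 8830 in = 224.3 m.
F = 1.302 N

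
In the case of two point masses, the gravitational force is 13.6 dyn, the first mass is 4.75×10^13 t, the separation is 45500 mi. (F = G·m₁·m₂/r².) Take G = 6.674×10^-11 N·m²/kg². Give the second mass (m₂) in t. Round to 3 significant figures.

230 t

Rearranging F = G·m₁·m₂/r² for m₂: m₂ = F·r²/(G·m₁).
F = 13.6 dyn = 1.360×10^-4 N; m₁ = 4.75×10^13 t = 4.750×10^16 kg; r = 45500 mi = 7.323×10^7 m; G = 6.674×10^-11 N·m²/kg².
m₂ = 2.300×10^5 kg
2.300×10^5 kg × (1 t / 1000 kg) = 230.0 t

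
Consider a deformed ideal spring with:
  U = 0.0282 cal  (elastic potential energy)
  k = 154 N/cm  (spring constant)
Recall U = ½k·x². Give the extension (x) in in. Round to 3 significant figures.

Rearranging: x = √(2U/k).
U = 0.0282 cal = 0.1180 J; k = 154 N/cm = 15400 N/m.
x = 0.003914 m
0.003914 m × (1 in / 0.02540 m) = 0.1541 in

0.154 in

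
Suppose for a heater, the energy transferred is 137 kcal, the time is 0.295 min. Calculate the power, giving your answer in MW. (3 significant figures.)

0.0324 MW

P is given directly by: P = W/t.
W = 137 kcal = 5.732×10^5 J; t = 0.295 min = 17.70 s.
P = 32385 W  (the unit combination reduces to kg·m²/s³ = W)
32385 W × (1 MW / 1.000×10^6 W) = 0.03238 MW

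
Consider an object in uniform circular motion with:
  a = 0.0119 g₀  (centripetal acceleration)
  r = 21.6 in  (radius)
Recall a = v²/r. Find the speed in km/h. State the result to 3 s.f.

Rearranging: v = √(a·r).
a = 0.0119 g₀ = 0.1167 m/s²; r = 21.6 in = 0.5486 m.
v = 0.2530 m/s
0.2530 m/s × (1 km/h / 0.2778 m/s) = 0.9109 km/h

0.911 km/h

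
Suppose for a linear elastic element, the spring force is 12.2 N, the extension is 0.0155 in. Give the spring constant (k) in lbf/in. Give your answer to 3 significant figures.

Rearranging F = k·x for k: k = F/x.
F = 12.2 N; x = 0.0155 in = 3.937×10^-4 m.
k = 30988 N/m
30988 N/m × (1 lbf/in / 175.1 N/m) = 176.9 lbf/in

177 lbf/in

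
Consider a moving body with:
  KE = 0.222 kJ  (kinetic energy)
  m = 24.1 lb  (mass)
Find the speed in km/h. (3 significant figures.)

Solving KE = ½mv² for v: v = √(2·KE/m).
KE = 0.222 kJ = 222.0 J; m = 24.1 lb = 10.93 kg.
v = 6.373 m/s
6.373 m/s × (1 km/h / 0.2778 m/s) = 22.94 km/h

22.9 km/h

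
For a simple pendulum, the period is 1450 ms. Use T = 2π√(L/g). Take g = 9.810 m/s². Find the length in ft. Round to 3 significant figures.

1.71 ft

Solving T = 2π√(L/g) for L: L = g·(T/2π)².
T = 1450 ms = 1.450 s; g = 9.810 m/s².
L = 0.5225 m
0.5225 m × (1 ft / 0.3048 m) = 1.714 ft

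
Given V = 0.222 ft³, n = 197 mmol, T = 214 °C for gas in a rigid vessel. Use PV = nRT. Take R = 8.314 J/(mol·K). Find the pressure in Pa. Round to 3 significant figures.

1.27×10^5 Pa

Directly: P = nRT/V.
V = 0.222 ft³ = 0.006286 m³; n = 197 mmol = 0.1970 mol; T = 214 °C = 487.1 K; R = 8.314 J/(mol·K).
P = 1.269×10^5 Pa  (the unit combination reduces to kg/(m·s²) = Pa)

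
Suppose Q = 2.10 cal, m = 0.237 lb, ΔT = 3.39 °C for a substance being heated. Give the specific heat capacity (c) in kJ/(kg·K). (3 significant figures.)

Rearranging Q = m·c·ΔT for c: c = Q/(m·ΔT).
Q = 2.10 cal = 8.786 J; m = 0.237 lb = 0.1075 kg; ΔT = 3.39 °C = 3.390 K.
c = 24.11 J/(kg·K)
24.11 J/(kg·K) × (1 kJ/(kg·K) / 1000 J/(kg·K)) = 0.02411 kJ/(kg·K)

0.0241 kJ/(kg·K)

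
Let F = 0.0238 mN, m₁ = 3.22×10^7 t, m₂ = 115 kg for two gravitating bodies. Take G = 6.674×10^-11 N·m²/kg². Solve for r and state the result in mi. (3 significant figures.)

2.00 mi

Rearranging F = G·m₁·m₂/r² for r: r = √(G·m₁m₂/F).
F = 0.0238 mN = 2.380×10^-5 N; m₁ = 3.22×10^7 t = 3.220×10^10 kg; m₂ = 115 kg; G = 6.674×10^-11 N·m²/kg².
r = 3222 m
3222 m × (1 mi / 1609 m) = 2.002 mi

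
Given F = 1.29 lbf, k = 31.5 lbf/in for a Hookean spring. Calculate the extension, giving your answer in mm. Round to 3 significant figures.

1.04 mm

From Hooke's law: x = F/k.
F = 1.29 lbf = 5.738 N; k = 31.5 lbf/in = 5516 N/m.
x = 0.001040 m
0.001040 m × (1 mm / 0.001000 m) = 1.040 mm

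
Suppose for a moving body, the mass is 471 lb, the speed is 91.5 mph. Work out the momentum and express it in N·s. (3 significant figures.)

p is given directly by: p = mv.
m = 471 lb = 213.6 kg; v = 91.5 mph = 40.90 m/s.
p = 8739 kg·m/s  (the unit combination reduces to kg·m/s = kg·m/s)
Since 1 N·s = 1 kg·m/s, 8739 N·s.

8740 N·s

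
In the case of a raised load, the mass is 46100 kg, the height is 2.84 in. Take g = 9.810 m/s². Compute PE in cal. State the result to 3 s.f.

Directly: PE = mgh.
m = 46100 kg; h = 2.84 in = 0.07214 m; g = 9.810 m/s².
PE = 32623 J  (the unit combination reduces to kg·m²/s² = J)
32623 J × (1 cal / 4.184 J) = 7797 cal

7800 cal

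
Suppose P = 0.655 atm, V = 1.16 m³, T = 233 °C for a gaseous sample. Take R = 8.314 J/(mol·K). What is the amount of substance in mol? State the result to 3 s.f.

From the ideal-gas law: n = PV/(RT).
P = 0.655 atm = 66368 Pa; V = 1.16 m³; T = 233 °C = 506.1 K; R = 8.314 J/(mol·K).
n = 18.29 mol

18.3 mol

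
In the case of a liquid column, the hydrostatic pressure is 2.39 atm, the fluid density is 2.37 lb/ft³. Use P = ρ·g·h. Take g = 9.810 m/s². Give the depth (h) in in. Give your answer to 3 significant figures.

25600 in

Rearranging: h = P/(ρ·g).
P = 2.39 atm = 2.422×10^5 Pa; ρ = 2.37 lb/ft³ = 37.96 kg/m³; g = 9.810 m/s².
h = 650.2 m
650.2 m × (1 in / 0.02540 m) = 25600 in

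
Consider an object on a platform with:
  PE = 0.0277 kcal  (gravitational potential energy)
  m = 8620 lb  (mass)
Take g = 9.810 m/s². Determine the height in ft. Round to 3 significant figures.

0.00991 ft

Solving PE = m·g·h for h: h = PE/(m·g).
PE = 0.0277 kcal = 115.9 J; m = 8620 lb = 3910 kg; g = 9.810 m/s².
h = 0.003022 m
0.003022 m × (1 ft / 0.3048 m) = 0.009913 ft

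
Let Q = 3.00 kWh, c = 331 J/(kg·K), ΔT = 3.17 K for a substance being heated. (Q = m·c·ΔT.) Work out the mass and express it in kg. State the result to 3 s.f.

Solving Q = m·c·ΔT for m: m = Q/(c·ΔT).
Q = 3.00 kWh = 1.080×10^7 J; c = 331 J/(kg·K); ΔT = 3.17 K.
m = 10293 kg

10300 kg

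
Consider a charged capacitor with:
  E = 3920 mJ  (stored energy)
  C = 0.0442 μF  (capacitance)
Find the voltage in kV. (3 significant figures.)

Rearranging: V = √(2E/C).
E = 3920 mJ = 3.920 J; C = 0.0442 μF = 4.420×10^-8 F.
V = 13318 V
13318 V × (1 kV / 1000 V) = 13.32 kV

13.3 kV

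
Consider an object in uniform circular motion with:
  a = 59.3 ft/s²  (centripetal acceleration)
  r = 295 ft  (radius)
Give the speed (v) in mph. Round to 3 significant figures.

Rearranging: v = √(a·r).
a = 59.3 ft/s² = 18.07 m/s²; r = 295 ft = 89.92 m.
v = 40.31 m/s
40.31 m/s × (1 mph / 0.4470 m/s) = 90.18 mph

90.2 mph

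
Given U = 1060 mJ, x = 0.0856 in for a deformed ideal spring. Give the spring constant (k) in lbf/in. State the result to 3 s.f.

2560 lbf/in

Solving U = ½k·x² for k: k = 2U/x².
U = 1060 mJ = 1.060 J; x = 0.0856 in = 0.002174 m.
k = 4.485×10^5 N/m
4.485×10^5 N/m × (1 lbf/in / 175.1 N/m) = 2561 lbf/in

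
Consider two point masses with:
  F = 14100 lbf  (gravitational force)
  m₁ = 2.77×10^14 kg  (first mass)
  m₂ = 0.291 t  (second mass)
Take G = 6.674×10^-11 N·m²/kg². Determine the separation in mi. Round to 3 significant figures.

Rearranging F = G·m₁·m₂/r² for r: r = √(G·m₁m₂/F).
F = 14100 lbf = 62720 N; m₁ = 2.77×10^14 kg; m₂ = 0.291 t = 291.0 kg; G = 6.674×10^-11 N·m²/kg².
r = 9.261 m
9.261 m × (1 mi / 1609 m) = 0.005755 mi

0.00575 mi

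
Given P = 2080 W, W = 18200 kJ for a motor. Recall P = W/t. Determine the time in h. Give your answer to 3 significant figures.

Solving P = W/t for t: t = W/P.
P = 2080 W; W = 18200 kJ = 1.820×10^7 J.
t = 8750 s
8750 s × (1 h / 3600 s) = 2.431 h

2.43 h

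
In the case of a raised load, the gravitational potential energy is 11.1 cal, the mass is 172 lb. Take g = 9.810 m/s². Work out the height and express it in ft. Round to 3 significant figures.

Solving PE = m·g·h for h: h = PE/(m·g).
PE = 11.1 cal = 46.44 J; m = 172 lb = 78.02 kg; g = 9.810 m/s².
h = 0.06068 m
0.06068 m × (1 ft / 0.3048 m) = 0.1991 ft

0.199 ft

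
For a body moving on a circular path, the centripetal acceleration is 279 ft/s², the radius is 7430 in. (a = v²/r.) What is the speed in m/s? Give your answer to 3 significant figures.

Solving a = v²/r for v: v = √(a·r).
a = 279 ft/s² = 85.04 m/s²; r = 7430 in = 188.7 m.
v = 126.7 m/s

127 m/s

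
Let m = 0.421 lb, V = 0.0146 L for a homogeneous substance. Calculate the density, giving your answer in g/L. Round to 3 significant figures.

ρ is given directly by: ρ = m/V.
m = 0.421 lb = 0.1910 kg; V = 0.0146 L = 1.460×10^-5 m³.
ρ = 13080 kg/m³
Since 1 g/L = 1 kg/m³, 13080 g/L.

13100 g/L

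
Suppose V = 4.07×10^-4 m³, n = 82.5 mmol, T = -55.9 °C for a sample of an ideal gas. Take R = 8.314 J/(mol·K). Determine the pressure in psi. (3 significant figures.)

53.1 psi

Directly: P = nRT/V.
V = 4.07×10^-4 m³; n = 82.5 mmol = 0.08250 mol; T = -55.9 °C = 217.2 K; R = 8.314 J/(mol·K).
P = 3.661×10^5 Pa
3.661×10^5 Pa × (1 psi / 6895 Pa) = 53.10 psi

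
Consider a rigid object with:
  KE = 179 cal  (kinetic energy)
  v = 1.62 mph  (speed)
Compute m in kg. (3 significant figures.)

Rearranging: m = 2·KE/v².
KE = 179 cal = 748.9 J; v = 1.62 mph = 0.7242 m/s.
m = 2856 kg

2860 kg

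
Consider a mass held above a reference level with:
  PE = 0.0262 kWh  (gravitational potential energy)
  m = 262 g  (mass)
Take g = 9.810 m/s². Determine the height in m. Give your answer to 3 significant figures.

36700 m

Rearranging: h = PE/(m·g).
PE = 0.0262 kWh = 94320 J; m = 262 g = 0.2620 kg; g = 9.810 m/s².
h = 36697 m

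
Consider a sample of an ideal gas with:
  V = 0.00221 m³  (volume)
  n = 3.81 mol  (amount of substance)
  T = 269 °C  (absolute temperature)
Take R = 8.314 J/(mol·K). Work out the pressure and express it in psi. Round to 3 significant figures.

1130 psi

Directly: P = nRT/V.
V = 0.00221 m³; n = 3.81 mol; T = 269 °C = 542.1 K; R = 8.314 J/(mol·K).
P = 7.771×10^6 Pa
7.771×10^6 Pa × (1 psi / 6895 Pa) = 1127 psi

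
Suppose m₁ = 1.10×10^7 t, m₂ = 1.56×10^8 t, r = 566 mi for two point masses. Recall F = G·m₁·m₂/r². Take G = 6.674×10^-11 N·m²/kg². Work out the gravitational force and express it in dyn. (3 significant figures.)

From Newton's law of gravitation: F = Gm₁m₂/r².
m₁ = 1.10×10^7 t = 1.100×10^10 kg; m₂ = 1.56×10^8 t = 1.560×10^11 kg; r = 566 mi = 9.109×10^5 m; G = 6.674×10^-11 N·m²/kg².
F = 0.1380 N
0.1380 N × (1 dyn / 1.000×10^-5 N) = 13803 dyn

13800 dyn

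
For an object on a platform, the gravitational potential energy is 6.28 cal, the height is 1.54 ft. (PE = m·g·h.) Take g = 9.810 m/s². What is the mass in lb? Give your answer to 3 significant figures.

12.6 lb

Rearranging PE = m·g·h for m: m = PE/(g·h).
PE = 6.28 cal = 26.28 J; h = 1.54 ft = 0.4694 m; g = 9.810 m/s².
m = 5.706 kg
5.706 kg × (1 lb / 0.4536 kg) = 12.58 lb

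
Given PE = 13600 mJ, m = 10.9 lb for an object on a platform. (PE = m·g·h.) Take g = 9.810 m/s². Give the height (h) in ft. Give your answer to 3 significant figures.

Solving PE = m·g·h for h: h = PE/(m·g).
PE = 13600 mJ = 13.60 J; m = 10.9 lb = 4.944 kg; g = 9.810 m/s².
h = 0.2804 m
0.2804 m × (1 ft / 0.3048 m) = 0.9199 ft

0.920 ft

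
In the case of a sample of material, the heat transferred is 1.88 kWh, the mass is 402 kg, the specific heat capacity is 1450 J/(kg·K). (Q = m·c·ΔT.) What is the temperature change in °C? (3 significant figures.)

Solving Q = m·c·ΔT for ΔT: ΔT = Q/(m·c).
Q = 1.88 kWh = 6.768×10^6 J; m = 402 kg; c = 1450 J/(kg·K).
ΔT = 11.61 K
Since 1 °C = 1 K, 11.61 °C.

11.6 °C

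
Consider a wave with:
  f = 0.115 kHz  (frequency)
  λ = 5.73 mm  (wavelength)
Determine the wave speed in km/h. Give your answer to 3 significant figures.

Directly: v = fλ.
f = 0.115 kHz = 115.0 Hz; λ = 5.73 mm = 0.005730 m.
v = 0.6590 m/s
0.6590 m/s × (1 km/h / 0.2778 m/s) = 2.372 km/h

2.37 km/h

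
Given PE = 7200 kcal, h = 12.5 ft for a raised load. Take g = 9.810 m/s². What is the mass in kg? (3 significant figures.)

Solving PE = m·g·h for m: m = PE/(g·h).
PE = 7200 kcal = 3.012×10^7 J; h = 12.5 ft = 3.810 m; g = 9.810 m/s².
m = 8.060×10^5 kg

8.06×10^5 kg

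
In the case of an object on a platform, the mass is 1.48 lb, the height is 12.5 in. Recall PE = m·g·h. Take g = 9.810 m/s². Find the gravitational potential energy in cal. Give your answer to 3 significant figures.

0.500 cal

Directly: PE = mgh.
m = 1.48 lb = 0.6713 kg; h = 12.5 in = 0.3175 m; g = 9.810 m/s².
PE = 2.091 J
2.091 J × (1 cal / 4.184 J) = 0.4997 cal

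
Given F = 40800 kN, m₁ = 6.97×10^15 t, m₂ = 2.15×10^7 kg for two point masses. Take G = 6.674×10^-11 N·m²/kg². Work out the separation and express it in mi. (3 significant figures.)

9.73 mi

Rearranging: r = √(G·m₁m₂/F).
F = 40800 kN = 4.080×10^7 N; m₁ = 6.97×10^15 t = 6.970×10^18 kg; m₂ = 2.15×10^7 kg; G = 6.674×10^-11 N·m²/kg².
r = 15657 m
15657 m × (1 mi / 1609 m) = 9.729 mi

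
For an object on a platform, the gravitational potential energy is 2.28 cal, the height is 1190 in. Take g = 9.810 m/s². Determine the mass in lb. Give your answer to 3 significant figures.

Rearranging: m = PE/(g·h).
PE = 2.28 cal = 9.540 J; h = 1190 in = 30.23 m; g = 9.810 m/s².
m = 0.03217 kg
0.03217 kg × (1 lb / 0.4536 kg) = 0.07093 lb

0.0709 lb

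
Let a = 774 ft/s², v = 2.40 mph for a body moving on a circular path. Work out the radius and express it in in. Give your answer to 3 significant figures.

Rearranging a = v²/r for r: r = v²/a.
a = 774 ft/s² = 235.9 m/s²; v = 2.40 mph = 1.073 m/s.
r = 0.004879 m
0.004879 m × (1 in / 0.02540 m) = 0.1921 in

0.192 in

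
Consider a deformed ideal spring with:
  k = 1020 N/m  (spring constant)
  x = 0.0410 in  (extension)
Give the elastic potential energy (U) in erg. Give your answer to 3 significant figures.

5530 erg

Directly: U = ½kx².
k = 1020 N/m; x = 0.0410 in = 0.001041 m.
U = 5.531×10^-4 J  (the unit combination reduces to kg·m²/s² = J)
5.531×10^-4 J × (1 erg / 1.000×10^-7 J) = 5531 erg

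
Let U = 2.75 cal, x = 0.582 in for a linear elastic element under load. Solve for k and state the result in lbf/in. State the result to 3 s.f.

601 lbf/in

Solving U = ½k·x² for k: k = 2U/x².
U = 2.75 cal = 11.51 J; x = 0.582 in = 0.01478 m.
k = 1.053×10^5 N/m
1.053×10^5 N/m × (1 lbf/in / 175.1 N/m) = 601.3 lbf/in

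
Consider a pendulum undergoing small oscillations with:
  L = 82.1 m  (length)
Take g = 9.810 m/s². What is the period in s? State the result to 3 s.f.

T is given directly by: T = 2π√(L/g).
L = 82.1 m; g = 9.810 m/s².
T = 18.18 s

18.2 s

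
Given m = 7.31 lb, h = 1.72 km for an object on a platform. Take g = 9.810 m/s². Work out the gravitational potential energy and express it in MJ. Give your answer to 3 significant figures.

PE is given directly by: PE = mgh.
m = 7.31 lb = 3.316 kg; h = 1.72 km = 1720 m; g = 9.810 m/s².
PE = 55947 J
55947 J × (1 MJ / 1.000×10^6 J) = 0.05595 MJ

0.0559 MJ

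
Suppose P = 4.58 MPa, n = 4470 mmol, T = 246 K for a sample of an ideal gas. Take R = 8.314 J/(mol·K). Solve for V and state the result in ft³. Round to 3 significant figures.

Rearranging: V = nRT/P.
P = 4.58 MPa = 4.580×10^6 Pa; n = 4470 mmol = 4.470 mol; T = 246 K; R = 8.314 J/(mol·K).
V = 0.001996 m³
0.001996 m³ × (1 ft³ / 0.02832 m³) = 0.07049 ft³

0.0705 ft³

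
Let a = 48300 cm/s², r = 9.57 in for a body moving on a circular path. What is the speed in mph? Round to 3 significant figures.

24.2 mph

Solving a = v²/r for v: v = √(a·r).
a = 48300 cm/s² = 483.0 m/s²; r = 9.57 in = 0.2431 m.
v = 10.84 m/s
10.84 m/s × (1 mph / 0.4470 m/s) = 24.24 mph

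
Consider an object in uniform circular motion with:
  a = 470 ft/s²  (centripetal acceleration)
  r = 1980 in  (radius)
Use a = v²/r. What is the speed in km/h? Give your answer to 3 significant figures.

Solving a = v²/r for v: v = √(a·r).
a = 470 ft/s² = 143.3 m/s²; r = 1980 in = 50.29 m.
v = 84.88 m/s
84.88 m/s × (1 km/h / 0.2778 m/s) = 305.6 km/h

306 km/h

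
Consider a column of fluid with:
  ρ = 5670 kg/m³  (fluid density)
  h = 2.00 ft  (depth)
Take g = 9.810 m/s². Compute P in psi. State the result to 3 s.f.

4.92 psi

Directly: P = ρgh.
ρ = 5670 kg/m³; h = 2.00 ft = 0.6096 m; g = 9.810 m/s².
P = 33908 Pa  (the unit combination reduces to kg/(m·s²) = Pa)
33908 Pa × (1 psi / 6895 Pa) = 4.918 psi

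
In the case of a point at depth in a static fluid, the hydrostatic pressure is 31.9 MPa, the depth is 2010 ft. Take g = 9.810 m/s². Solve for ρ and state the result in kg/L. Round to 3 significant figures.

5.31 kg/L

Rearranging: ρ = P/(g·h).
P = 31.9 MPa = 3.190×10^7 Pa; h = 2010 ft = 612.6 m; g = 9.810 m/s².
ρ = 5308 kg/m³
5308 kg/m³ × (1 kg/L / 1000 kg/m³) = 5.308 kg/L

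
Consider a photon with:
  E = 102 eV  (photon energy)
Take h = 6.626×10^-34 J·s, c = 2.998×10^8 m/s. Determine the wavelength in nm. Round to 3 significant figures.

Rearranging E = h·c/λ for λ: λ = hc/E.
E = 102 eV = 1.634×10^-17 J; h = 6.626×10^-34 J·s; c = 2.998×10^8 m/s.
λ = 1.216×10^-8 m
1.216×10^-8 m × (1 nm / 1.000×10^-9 m) = 12.16 nm

12.2 nm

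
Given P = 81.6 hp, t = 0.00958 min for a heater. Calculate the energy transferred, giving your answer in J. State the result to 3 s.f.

35000 J

Rearranging P = W/t for W: W = P·t.
P = 81.6 hp = 60849 W; t = 0.00958 min = 0.5748 s.
W = 34976 J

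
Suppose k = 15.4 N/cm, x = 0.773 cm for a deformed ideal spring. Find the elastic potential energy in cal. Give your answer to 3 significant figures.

0.0110 cal

Directly: U = ½kx².
k = 15.4 N/cm = 1540 N/m; x = 0.773 cm = 0.007730 m.
U = 0.04601 J
0.04601 J × (1 cal / 4.184 J) = 0.01100 cal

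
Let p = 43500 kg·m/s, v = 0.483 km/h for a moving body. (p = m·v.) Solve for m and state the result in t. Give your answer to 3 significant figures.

Rearranging: m = p/v.
p = 43500 kg·m/s; v = 0.483 km/h = 0.1342 m/s.
m = 3.242×10^5 kg
3.242×10^5 kg × (1 t / 1000 kg) = 324.2 t

324 t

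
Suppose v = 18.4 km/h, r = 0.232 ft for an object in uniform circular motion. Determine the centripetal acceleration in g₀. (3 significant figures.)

37.7 g₀

Directly: a = v²/r.
v = 18.4 km/h = 5.111 m/s; r = 0.232 ft = 0.07071 m.
a = 369.4 m/s²
369.4 m/s² × (1 g₀ / 9.807 m/s²) = 37.67 g₀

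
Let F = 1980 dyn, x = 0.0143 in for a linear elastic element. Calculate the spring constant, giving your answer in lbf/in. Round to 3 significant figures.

Solving F = k·x for k: k = F/x.
F = 1980 dyn = 0.01980 N; x = 0.0143 in = 3.632×10^-4 m.
k = 54.51 N/m
54.51 N/m × (1 lbf/in / 175.1 N/m) = 0.3113 lbf/in

0.311 lbf/in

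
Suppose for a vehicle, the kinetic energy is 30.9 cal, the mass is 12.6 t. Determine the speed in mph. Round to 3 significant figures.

0.320 mph

Rearranging KE = ½mv² for v: v = √(2·KE/m).
KE = 30.9 cal = 129.3 J; m = 12.6 t = 12600 kg.
v = 0.1433 m/s
0.1433 m/s × (1 mph / 0.4470 m/s) = 0.3204 mph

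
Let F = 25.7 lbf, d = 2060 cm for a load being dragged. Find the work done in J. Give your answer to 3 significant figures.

2350 J

Directly: W = F·d.
F = 25.7 lbf = 114.3 N; d = 2060 cm = 20.60 m.
W = 2355 J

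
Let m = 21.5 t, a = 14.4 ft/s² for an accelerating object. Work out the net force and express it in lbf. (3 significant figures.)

21200 lbf

From Newton's second law: F = m·a.
m = 21.5 t = 21500 kg; a = 14.4 ft/s² = 4.389 m/s².
F = 94366 N
94366 N × (1 lbf / 4.448 N) = 21214 lbf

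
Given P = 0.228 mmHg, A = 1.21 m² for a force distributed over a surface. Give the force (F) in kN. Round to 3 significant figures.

Rearranging: F = P·A.
P = 0.228 mmHg = 30.40 Pa; A = 1.21 m².
F = 36.78 N
36.78 N × (1 kN / 1000 N) = 0.03678 kN

0.0368 kN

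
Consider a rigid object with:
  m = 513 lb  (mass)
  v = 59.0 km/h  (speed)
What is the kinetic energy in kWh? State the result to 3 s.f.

0.00868 kWh

Directly: KE = ½mv².
m = 513 lb = 232.7 kg; v = 59.0 km/h = 16.39 m/s.
KE = 31250 J
31250 J × (1 kWh / 3.600×10^6 J) = 0.008681 kWh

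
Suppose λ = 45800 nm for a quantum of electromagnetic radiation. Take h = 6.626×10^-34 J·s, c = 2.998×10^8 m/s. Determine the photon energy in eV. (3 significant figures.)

Directly: E = hc/λ.
λ = 45800 nm = 4.580×10^-5 m; h = 6.626×10^-34 J·s; c = 2.998×10^8 m/s.
E = 4.337×10^-21 J  (the unit combination reduces to kg·m²/s² = J)
4.337×10^-21 J × (1 eV / 1.602×10^-19 J) = 0.02707 eV

0.0271 eV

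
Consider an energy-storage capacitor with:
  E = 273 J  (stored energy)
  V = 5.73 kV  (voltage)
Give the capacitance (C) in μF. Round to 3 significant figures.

Rearranging E = ½C·V² for C: C = 2E/V².
E = 273 J; V = 5.73 kV = 5730 V.
C = 1.663×10^-5 F
1.663×10^-5 F × (1 μF / 1.000×10^-6 F) = 16.63 μF

16.6 μF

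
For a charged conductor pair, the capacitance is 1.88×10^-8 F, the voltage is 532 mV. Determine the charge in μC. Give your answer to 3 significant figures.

0.0100 μC

Rearranging: Q = CV.
C = 1.88×10^-8 F; V = 532 mV = 0.5320 V.
Q = 1.000×10^-8 C
1.000×10^-8 C × (1 μC / 1.000×10^-6 C) = 0.01000 μC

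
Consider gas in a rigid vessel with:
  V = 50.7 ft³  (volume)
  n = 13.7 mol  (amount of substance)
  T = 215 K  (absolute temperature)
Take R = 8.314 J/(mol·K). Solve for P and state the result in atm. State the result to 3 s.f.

From the ideal-gas law: P = nRT/V.
V = 50.7 ft³ = 1.436 m³; n = 13.7 mol; T = 215 K; R = 8.314 J/(mol·K).
P = 17058 Pa  (the unit combination reduces to kg/(m·s²) = Pa)
17058 Pa × (1 atm / 1.013×10^5 Pa) = 0.1683 atm

0.168 atm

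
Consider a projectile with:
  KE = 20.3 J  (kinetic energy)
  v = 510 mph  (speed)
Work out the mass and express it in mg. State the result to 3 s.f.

Rearranging: m = 2·KE/v².
KE = 20.3 J; v = 510 mph = 228.0 m/s.
m = 7.811×10^-4 kg
7.811×10^-4 kg × (1 mg / 1.000×10^-6 kg) = 781.1 mg

781 mg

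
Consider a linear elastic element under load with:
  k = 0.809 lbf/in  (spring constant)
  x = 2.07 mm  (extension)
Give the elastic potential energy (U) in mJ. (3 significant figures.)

Directly: U = ½kx².
k = 0.809 lbf/in = 141.7 N/m; x = 2.07 mm = 0.002070 m.
U = 3.035×10^-4 J
3.035×10^-4 J × (1 mJ / 0.001000 J) = 0.3035 mJ

0.304 mJ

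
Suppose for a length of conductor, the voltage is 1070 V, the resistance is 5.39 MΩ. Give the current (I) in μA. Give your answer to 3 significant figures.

199 μA

From Ohm's law: I = V/R.
V = 1070 V; R = 5.39 MΩ = 5.390×10^6 Ω.
I = 1.985×10^-4 A
1.985×10^-4 A × (1 μA / 1.000×10^-6 A) = 198.5 μA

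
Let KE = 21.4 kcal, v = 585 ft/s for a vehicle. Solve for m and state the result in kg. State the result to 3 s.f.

5.63 kg

Solving KE = ½mv² for m: m = 2·KE/v².
KE = 21.4 kcal = 89538 J; v = 585 ft/s = 178.3 m/s.
m = 5.632 kg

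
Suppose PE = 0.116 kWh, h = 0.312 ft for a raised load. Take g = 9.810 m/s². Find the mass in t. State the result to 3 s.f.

Rearranging PE = m·g·h for m: m = PE/(g·h).
PE = 0.116 kWh = 4.176×10^5 J; h = 0.312 ft = 0.09510 m; g = 9.810 m/s².
m = 4.476×10^5 kg
4.476×10^5 kg × (1 t / 1000 kg) = 447.6 t

448 t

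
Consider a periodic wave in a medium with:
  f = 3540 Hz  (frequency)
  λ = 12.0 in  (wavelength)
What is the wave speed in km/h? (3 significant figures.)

Directly: v = fλ.
f = 3540 Hz; λ = 12.0 in = 0.3048 m.
v = 1079 m/s
1079 m/s × (1 km/h / 0.2778 m/s) = 3884 km/h

3880 km/h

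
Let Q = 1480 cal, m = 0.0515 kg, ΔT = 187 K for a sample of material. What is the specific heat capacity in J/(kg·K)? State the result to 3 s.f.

Rearranging: c = Q/(m·ΔT).
Q = 1480 cal = 6192 J; m = 0.0515 kg; ΔT = 187 K.
c = 643.0 J/(kg·K)

643 J/(kg·K)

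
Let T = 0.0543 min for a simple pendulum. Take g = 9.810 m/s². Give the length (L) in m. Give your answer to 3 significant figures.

Rearranging T = 2π√(L/g) for L: L = g·(T/2π)².
T = 0.0543 min = 3.258 s; g = 9.810 m/s².
L = 2.638 m

2.64 m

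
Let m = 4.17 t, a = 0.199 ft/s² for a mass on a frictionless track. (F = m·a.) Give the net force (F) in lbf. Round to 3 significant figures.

From Newton's second law: F = m·a.
m = 4.17 t = 4170 kg; a = 0.199 ft/s² = 0.06066 m/s².
F = 252.9 N
252.9 N × (1 lbf / 4.448 N) = 56.86 lbf

56.9 lbf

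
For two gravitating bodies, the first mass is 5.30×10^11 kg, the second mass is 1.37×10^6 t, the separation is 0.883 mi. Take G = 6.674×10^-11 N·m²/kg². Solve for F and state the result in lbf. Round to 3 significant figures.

5390 lbf

From Newton's law of gravitation: F = Gm₁m₂/r².
m₁ = 5.30×10^11 kg; m₂ = 1.37×10^6 t = 1.370×10^9 kg; r = 0.883 mi = 1421 m; G = 6.674×10^-11 N·m²/kg².
F = 23997 N
23997 N × (1 lbf / 4.448 N) = 5395 lbf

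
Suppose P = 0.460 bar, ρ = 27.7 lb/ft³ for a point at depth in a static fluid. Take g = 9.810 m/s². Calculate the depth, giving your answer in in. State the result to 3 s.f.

Rearranging: h = P/(ρ·g).
P = 0.460 bar = 46000 Pa; ρ = 27.7 lb/ft³ = 443.7 kg/m³; g = 9.810 m/s².
h = 10.57 m
10.57 m × (1 in / 0.02540 m) = 416.1 in

416 in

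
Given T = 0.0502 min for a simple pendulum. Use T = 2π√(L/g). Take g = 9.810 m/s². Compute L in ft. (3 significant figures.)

7.40 ft

Rearranging: L = g·(T/2π)².
T = 0.0502 min = 3.012 s; g = 9.810 m/s².
L = 2.254 m
2.254 m × (1 ft / 0.3048 m) = 7.396 ft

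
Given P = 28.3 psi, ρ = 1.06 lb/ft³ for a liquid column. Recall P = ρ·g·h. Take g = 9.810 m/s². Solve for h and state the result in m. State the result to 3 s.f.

1170 m

Rearranging P = ρ·g·h for h: h = P/(ρ·g).
P = 28.3 psi = 1.951×10^5 Pa; ρ = 1.06 lb/ft³ = 16.98 kg/m³; g = 9.810 m/s².
h = 1171 m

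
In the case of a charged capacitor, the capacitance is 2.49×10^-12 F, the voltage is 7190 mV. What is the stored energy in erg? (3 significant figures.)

6.44×10^-4 erg

E is given directly by: E = ½CV².
C = 2.49×10^-12 F; V = 7190 mV = 7.190 V.
E = 6.436×10^-11 J  (the unit combination reduces to kg·m²/s² = J)
6.436×10^-11 J × (1 erg / 1.000×10^-7 J) = 6.436×10^-4 erg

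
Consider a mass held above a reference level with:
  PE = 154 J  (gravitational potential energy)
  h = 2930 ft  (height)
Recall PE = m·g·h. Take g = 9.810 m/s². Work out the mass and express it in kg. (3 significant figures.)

Rearranging PE = m·g·h for m: m = PE/(g·h).
PE = 154 J; h = 2930 ft = 893.1 m; g = 9.810 m/s².
m = 0.01758 kg

0.0176 kg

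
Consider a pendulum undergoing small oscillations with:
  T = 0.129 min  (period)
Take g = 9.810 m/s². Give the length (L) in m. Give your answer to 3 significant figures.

Rearranging: L = g·(T/2π)².
T = 0.129 min = 7.740 s; g = 9.810 m/s².
L = 14.89 m

14.9 m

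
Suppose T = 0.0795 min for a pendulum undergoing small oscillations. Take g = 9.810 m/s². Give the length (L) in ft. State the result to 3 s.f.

18.5 ft

Rearranging: L = g·(T/2π)².
T = 0.0795 min = 4.770 s; g = 9.810 m/s².
L = 5.654 m
5.654 m × (1 ft / 0.3048 m) = 18.55 ft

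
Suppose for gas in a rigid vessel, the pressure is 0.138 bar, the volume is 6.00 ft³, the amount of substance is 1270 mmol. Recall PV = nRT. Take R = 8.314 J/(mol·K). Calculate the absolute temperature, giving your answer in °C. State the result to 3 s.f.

Solving PV = nRT for T: T = PV/(nR).
P = 0.138 bar = 13800 Pa; V = 6.00 ft³ = 0.1699 m³; n = 1270 mmol = 1.270 mol; R = 8.314 J/(mol·K).
T = 222.1 K
222.1 K − 273.15 = -51.09 °C

-51.1 °C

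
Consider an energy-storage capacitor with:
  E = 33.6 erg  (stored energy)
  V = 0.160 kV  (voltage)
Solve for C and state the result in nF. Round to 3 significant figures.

Rearranging: C = 2E/V².
E = 33.6 erg = 3.360×10^-6 J; V = 0.160 kV = 160.0 V.
C = 2.625×10^-10 F
2.625×10^-10 F × (1 nF / 1.000×10^-9 F) = 0.2625 nF

0.263 nF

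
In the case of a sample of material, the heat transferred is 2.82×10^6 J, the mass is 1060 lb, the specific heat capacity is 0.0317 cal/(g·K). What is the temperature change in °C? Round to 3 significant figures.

44.2 °C

Solving Q = m·c·ΔT for ΔT: ΔT = Q/(m·c).
Q = 2.82×10^6 J; m = 1060 lb = 480.8 kg; c = 0.0317 cal/(g·K) = 132.6 J/(kg·K).
ΔT = 44.22 K
Since 1 °C = 1 K, 44.22 °C.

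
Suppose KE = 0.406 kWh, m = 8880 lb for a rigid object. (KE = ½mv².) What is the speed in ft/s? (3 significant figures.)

88.4 ft/s

Rearranging KE = ½mv² for v: v = √(2·KE/m).
KE = 0.406 kWh = 1.462×10^6 J; m = 8880 lb = 4028 kg.
v = 26.94 m/s
26.94 m/s × (1 ft/s / 0.3048 m/s) = 88.38 ft/s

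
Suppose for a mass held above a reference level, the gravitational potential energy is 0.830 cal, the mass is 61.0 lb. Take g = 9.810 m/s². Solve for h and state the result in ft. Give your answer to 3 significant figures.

Rearranging: h = PE/(m·g).
PE = 0.830 cal = 3.473 J; m = 61.0 lb = 27.67 kg; g = 9.810 m/s².
h = 0.01279 m
0.01279 m × (1 ft / 0.3048 m) = 0.04197 ft

0.0420 ft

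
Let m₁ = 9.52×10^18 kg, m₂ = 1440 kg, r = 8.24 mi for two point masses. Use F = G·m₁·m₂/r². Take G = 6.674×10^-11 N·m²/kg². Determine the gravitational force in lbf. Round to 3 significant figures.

From Newton's law of gravitation: F = Gm₁m₂/r².
m₁ = 9.52×10^18 kg; m₂ = 1440 kg; r = 8.24 mi = 13261 m; G = 6.674×10^-11 N·m²/kg².
F = 5203 N  (the unit combination reduces to kg·m/s² = N)
5203 N × (1 lbf / 4.448 N) = 1170 lbf

1170 lbf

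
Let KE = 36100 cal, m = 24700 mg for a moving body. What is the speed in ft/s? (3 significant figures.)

11500 ft/s

Solving KE = ½mv² for v: v = √(2·KE/m).
KE = 36100 cal = 1.510×10^5 J; m = 24700 mg = 0.02470 kg.
v = 3497 m/s
3497 m/s × (1 ft/s / 0.3048 m/s) = 11474 ft/s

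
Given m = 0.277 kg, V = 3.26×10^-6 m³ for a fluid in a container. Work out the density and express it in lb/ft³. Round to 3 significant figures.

5300 lb/ft³

Directly: ρ = m/V.
m = 0.277 kg; V = 3.26×10^-6 m³.
ρ = 84969 kg/m³
84969 kg/m³ × (1 lb/ft³ / 16.02 kg/m³) = 5304 lb/ft³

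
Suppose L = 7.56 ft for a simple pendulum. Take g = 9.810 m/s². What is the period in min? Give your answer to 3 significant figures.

0.0508 min

T is given directly by: T = 2π√(L/g).
L = 7.56 ft = 2.304 m; g = 9.810 m/s².
T = 3.045 s
3.045 s × (1 min / 60.00 s) = 0.05075 min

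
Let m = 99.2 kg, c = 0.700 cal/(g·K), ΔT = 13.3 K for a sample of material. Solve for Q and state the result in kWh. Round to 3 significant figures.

Q is given directly by: Q = mcΔT.
m = 99.2 kg; c = 0.700 cal/(g·K) = 2929 J/(kg·K); ΔT = 13.3 K.
Q = 3.864×10^6 J
3.864×10^6 J × (1 kWh / 3.600×10^6 J) = 1.073 kWh

1.07 kWh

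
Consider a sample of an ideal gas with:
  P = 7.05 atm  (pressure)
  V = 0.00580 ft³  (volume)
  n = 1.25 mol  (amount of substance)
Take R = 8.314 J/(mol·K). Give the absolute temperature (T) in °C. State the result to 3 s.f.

-262 °C

From the ideal-gas law: T = PV/(nR).
P = 7.05 atm = 7.143×10^5 Pa; V = 0.00580 ft³ = 1.642×10^-4 m³; n = 1.25 mol; R = 8.314 J/(mol·K).
T = 11.29 K
11.29 K − 273.15 = -261.9 °C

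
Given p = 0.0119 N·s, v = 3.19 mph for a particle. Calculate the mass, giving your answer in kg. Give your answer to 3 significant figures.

Rearranging p = m·v for m: m = p/v.
p = 0.0119 N·s = 0.01190 kg·m/s; v = 3.19 mph = 1.426 m/s.
m = 0.008345 kg

0.00834 kg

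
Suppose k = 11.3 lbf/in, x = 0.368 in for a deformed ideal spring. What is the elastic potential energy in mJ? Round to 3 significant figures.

U is given directly by: U = ½kx².
k = 11.3 lbf/in = 1979 N/m; x = 0.368 in = 0.009347 m.
U = 0.08645 J
0.08645 J × (1 mJ / 0.001000 J) = 86.45 mJ

86.4 mJ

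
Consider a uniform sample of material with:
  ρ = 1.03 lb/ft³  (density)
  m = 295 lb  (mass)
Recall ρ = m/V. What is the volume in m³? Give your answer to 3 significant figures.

8.11 m³

Rearranging ρ = m/V for V: V = m/ρ.
ρ = 1.03 lb/ft³ = 16.50 kg/m³; m = 295 lb = 133.8 kg.
V = 8.110 m³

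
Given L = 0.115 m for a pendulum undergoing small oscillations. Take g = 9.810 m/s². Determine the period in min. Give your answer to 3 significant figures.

Directly: T = 2π√(L/g).
L = 0.115 m; g = 9.810 m/s².
T = 0.6803 s
0.6803 s × (1 min / 60.00 s) = 0.01134 min

0.0113 min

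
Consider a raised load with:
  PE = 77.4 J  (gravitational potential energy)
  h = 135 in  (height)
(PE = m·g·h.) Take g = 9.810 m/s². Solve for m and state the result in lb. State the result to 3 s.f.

Rearranging: m = PE/(g·h).
PE = 77.4 J; h = 135 in = 3.429 m; g = 9.810 m/s².
m = 2.301 kg
2.301 kg × (1 lb / 0.4536 kg) = 5.073 lb

5.07 lb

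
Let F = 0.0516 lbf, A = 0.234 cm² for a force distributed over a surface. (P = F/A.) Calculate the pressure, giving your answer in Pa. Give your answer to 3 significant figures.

Directly: P = F/A.
F = 0.0516 lbf = 0.2295 N; A = 0.234 cm² = 2.340×10^-5 m².
P = 9809 Pa  (the unit combination reduces to kg/(m·s²) = Pa)

9810 Pa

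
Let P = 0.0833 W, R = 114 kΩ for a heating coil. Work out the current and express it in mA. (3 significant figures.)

Solving P = I²R for I: I = √(P/R).
P = 0.0833 W; R = 114 kΩ = 1.140×10^5 Ω.
I = 8.548×10^-4 A
8.548×10^-4 A × (1 mA / 0.001000 A) = 0.8548 mA

0.855 mA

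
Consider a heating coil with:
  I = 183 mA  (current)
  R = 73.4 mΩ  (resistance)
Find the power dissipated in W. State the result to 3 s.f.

Directly: P = I²R.
I = 183 mA = 0.1830 A; R = 73.4 mΩ = 0.07340 Ω.
P = 0.002458 W

0.00246 W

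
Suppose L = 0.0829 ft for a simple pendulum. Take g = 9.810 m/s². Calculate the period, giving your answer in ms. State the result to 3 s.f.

319 ms

T is given directly by: T = 2π√(L/g).
L = 0.0829 ft = 0.02527 m; g = 9.810 m/s².
T = 0.3189 s
0.3189 s × (1 ms / 0.001000 s) = 318.9 ms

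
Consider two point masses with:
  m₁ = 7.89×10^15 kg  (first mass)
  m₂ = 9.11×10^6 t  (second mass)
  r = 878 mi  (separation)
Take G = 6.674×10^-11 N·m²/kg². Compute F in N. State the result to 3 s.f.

2400 N

Directly: F = Gm₁m₂/r².
m₁ = 7.89×10^15 kg; m₂ = 9.11×10^6 t = 9.110×10^9 kg; r = 878 mi = 1.413×10^6 m; G = 6.674×10^-11 N·m²/kg².
F = 2403 N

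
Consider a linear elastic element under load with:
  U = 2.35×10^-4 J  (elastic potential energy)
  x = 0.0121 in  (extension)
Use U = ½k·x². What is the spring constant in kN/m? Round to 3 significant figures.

4.98 kN/m

Solving U = ½k·x² for k: k = 2U/x².
U = 2.35×10^-4 J; x = 0.0121 in = 3.073×10^-4 m.
k = 4976 N/m
4976 N/m × (1 kN/m / 1000 N/m) = 4.976 kN/m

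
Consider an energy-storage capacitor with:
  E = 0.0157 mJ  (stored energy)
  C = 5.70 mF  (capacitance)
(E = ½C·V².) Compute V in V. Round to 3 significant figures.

Rearranging: V = √(2E/C).
E = 0.0157 mJ = 1.570×10^-5 J; C = 5.70 mF = 0.005700 F.
V = 0.07422 V

0.0742 V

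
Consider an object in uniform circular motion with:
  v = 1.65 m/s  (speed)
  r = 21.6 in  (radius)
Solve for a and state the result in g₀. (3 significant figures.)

Directly: a = v²/r.
v = 1.65 m/s; r = 21.6 in = 0.5486 m.
a = 4.962 m/s²
4.962 m/s² × (1 g₀ / 9.807 m/s²) = 0.5060 g₀

0.506 g₀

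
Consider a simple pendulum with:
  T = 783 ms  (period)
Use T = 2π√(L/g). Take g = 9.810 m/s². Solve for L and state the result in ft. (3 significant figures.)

Rearranging T = 2π√(L/g) for L: L = g·(T/2π)².
T = 783 ms = 0.7830 s; g = 9.810 m/s².
L = 0.1523 m
0.1523 m × (1 ft / 0.3048 m) = 0.4998 ft

0.500 ft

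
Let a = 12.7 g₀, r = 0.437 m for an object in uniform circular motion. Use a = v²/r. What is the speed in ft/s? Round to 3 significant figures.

Rearranging a = v²/r for v: v = √(a·r).
a = 12.7 g₀ = 124.5 m/s²; r = 0.437 m.
v = 7.377 m/s
7.377 m/s × (1 ft/s / 0.3048 m/s) = 24.20 ft/s

24.2 ft/s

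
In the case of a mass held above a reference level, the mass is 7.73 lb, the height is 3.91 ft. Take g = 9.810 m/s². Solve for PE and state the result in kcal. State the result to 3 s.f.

0.00980 kcal

PE is given directly by: PE = mgh.
m = 7.73 lb = 3.506 kg; h = 3.91 ft = 1.192 m; g = 9.810 m/s².
PE = 40.99 J
40.99 J × (1 kcal / 4184 J) = 0.009797 kcal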